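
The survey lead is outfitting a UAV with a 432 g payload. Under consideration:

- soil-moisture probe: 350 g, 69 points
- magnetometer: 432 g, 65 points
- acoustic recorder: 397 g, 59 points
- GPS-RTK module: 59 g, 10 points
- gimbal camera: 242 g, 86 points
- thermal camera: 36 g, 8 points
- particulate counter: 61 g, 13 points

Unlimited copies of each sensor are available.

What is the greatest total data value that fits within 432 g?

Density check — gimbal camera 0.36, thermal camera 0.22, particulate counter 0.21, soil-moisture probe 0.20 are the best per g.
Taking gimbal camera + 5×thermal camera: 422 g used, 126 in data value.
The spare 10 g is too small for any remaining sensor, and no exchange beats 126.

126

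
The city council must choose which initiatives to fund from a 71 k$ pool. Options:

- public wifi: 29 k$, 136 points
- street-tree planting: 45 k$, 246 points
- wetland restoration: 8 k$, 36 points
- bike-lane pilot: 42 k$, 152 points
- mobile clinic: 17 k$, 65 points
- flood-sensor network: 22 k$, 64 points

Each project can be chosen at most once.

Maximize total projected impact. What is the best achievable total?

347

Ranking by ratio (projected impact/k$): street-tree planting 5.47, public wifi 4.69, wetland restoration 4.50.
Best packing: street-tree planting + wetland restoration + mobile clinic — 70 k$, 347 total.
An exhaustive check of the 64 subsets confirms 347.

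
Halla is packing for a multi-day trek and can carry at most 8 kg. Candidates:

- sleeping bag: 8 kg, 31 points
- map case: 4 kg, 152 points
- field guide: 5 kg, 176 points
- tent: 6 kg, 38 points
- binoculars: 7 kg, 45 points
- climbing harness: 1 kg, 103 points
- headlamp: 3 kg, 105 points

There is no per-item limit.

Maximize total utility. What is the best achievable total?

Best packing: 8×climbing harness — 8 kg, 824 total.
Every other selection either busts 8 kg or fails to beat 824.

824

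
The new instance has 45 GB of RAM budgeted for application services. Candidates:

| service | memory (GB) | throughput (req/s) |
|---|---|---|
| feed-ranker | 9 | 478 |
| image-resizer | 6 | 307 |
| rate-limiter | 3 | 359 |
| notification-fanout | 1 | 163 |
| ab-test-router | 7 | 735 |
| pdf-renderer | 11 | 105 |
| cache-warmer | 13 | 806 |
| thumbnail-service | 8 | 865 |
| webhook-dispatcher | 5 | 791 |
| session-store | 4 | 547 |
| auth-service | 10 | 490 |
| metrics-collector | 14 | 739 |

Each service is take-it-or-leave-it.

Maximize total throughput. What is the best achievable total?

Density check — notification-fanout 163.00, webhook-dispatcher 158.20, session-store 136.75 are the best per GB.
Taking rate-limiter + notification-fanout + ab-test-router + cache-warmer + thumbnail-service + webhook-dispatcher + session-store: 41 GB used, 4266 in throughput.
Next best is image-resizer + rate-limiter + notification-fanout + ab-test-router + thumbnail-service + webhook-dispatcher + session-store + auth-service at 4257 (44 GB) — short by 9.

4266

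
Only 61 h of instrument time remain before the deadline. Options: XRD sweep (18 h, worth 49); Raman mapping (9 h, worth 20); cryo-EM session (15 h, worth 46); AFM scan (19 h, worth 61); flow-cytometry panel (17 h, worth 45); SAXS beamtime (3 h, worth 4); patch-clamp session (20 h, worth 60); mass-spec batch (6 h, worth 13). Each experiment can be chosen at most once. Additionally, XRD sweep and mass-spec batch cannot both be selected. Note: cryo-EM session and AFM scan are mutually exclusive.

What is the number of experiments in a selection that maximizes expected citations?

4

Optimal total is 174.
One optimal bundle: XRD sweep + AFM scan + SAXS beamtime + patch-clamp session (60 h).
All optima have 4 experiments.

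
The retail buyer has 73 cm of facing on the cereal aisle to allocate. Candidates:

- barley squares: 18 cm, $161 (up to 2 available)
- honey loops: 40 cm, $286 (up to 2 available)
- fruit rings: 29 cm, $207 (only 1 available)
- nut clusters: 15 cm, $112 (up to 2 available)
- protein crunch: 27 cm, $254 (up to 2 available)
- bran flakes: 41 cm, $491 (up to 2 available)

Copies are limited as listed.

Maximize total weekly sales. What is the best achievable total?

Density check — bran flakes 11.98, protein crunch 9.41, barley squares 8.94 are the best per cm.
Best packing: protein crunch + bran flakes — 68 cm, 745 total.
The spare 5 cm is too small for any remaining product, and no exchange beats 745.

745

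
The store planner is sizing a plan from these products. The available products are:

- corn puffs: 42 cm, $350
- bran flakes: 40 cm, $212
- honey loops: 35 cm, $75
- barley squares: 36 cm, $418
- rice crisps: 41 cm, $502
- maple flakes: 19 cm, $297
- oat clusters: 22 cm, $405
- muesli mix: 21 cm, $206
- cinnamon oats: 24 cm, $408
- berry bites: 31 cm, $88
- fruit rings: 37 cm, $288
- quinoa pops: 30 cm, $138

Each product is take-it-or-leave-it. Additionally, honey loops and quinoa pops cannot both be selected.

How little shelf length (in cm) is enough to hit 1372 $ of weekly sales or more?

Need the lightest bundle worth ≥ 1372.
barley squares + maple flakes + oat clusters + cinnamon oats reaches 1528 using 101 cm.
Below 101 cm the best achievable stays under 1372.

101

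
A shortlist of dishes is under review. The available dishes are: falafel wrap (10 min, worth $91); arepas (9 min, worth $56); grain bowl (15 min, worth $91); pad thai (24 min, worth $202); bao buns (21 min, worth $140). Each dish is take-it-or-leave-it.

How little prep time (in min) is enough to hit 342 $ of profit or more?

43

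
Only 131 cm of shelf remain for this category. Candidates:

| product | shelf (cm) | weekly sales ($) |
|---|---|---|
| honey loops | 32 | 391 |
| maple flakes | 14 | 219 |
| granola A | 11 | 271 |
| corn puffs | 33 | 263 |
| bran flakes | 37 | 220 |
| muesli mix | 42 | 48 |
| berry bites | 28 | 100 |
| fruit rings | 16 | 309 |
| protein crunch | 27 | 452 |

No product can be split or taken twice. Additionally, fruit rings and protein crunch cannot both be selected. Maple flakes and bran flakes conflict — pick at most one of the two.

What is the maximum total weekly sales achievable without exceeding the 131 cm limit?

By weekly sales per cm: granola A 24.64, fruit rings 19.31, protein crunch 16.74, maple flakes 15.64 lead.
Honey loops + maple flakes + granola A + corn puffs + protein crunch uses 117 of the 131 cm and totals 1596.
No other feasible combination exceeds 1596.

1596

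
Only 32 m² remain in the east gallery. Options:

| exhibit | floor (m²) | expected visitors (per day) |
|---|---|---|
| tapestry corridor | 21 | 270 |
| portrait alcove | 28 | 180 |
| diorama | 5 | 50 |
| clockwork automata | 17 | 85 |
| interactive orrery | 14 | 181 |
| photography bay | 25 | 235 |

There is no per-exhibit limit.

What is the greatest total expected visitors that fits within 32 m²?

A density-first pass picks 2×interactive orrery — 362 at 28 m².
Replace 2×interactive orrery with tapestry corridor + 2×diorama: the trade gains 8 net, giving 370 at 31 m².
The spare 1 m² is too small for any remaining exhibit, and no exchange beats 370.

370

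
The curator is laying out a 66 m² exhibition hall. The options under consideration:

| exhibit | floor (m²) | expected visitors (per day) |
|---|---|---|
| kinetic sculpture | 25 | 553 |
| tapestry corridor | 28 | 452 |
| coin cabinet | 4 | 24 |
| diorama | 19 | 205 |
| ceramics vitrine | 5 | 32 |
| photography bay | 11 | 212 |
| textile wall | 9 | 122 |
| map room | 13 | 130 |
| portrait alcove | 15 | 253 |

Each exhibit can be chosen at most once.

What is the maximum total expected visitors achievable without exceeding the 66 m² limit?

1217

Filling by ratio: kinetic sculpture + ceramics vitrine + photography bay + textile wall + portrait alcove for 1172, with 1 m² left unused.
The 29 m² tied up in ceramics vitrine and textile wall and portrait alcove is better spent on tapestry corridor — total rises to 1217 (64 m²).
Next best is kinetic sculpture + ceramics vitrine + photography bay + textile wall + portrait alcove at 1172 (65 m²) — short by 45.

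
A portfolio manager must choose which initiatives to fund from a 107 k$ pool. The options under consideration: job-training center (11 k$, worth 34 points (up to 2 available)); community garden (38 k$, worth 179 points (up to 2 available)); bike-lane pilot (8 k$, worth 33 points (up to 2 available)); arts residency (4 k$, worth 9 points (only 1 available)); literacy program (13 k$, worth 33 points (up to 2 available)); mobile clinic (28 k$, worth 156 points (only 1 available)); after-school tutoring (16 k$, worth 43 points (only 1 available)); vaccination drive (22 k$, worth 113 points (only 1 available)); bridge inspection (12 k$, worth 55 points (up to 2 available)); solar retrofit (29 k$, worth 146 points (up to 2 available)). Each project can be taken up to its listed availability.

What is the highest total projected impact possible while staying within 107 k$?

A density-first pass picks arts residency + mobile clinic + vaccination drive + 2×bridge inspection + solar retrofit — 534 at 107 k$.
But bike-lane pilot + mobile clinic + bridge inspection + 2×solar retrofit fits in 106 k$ and reaches 536.

536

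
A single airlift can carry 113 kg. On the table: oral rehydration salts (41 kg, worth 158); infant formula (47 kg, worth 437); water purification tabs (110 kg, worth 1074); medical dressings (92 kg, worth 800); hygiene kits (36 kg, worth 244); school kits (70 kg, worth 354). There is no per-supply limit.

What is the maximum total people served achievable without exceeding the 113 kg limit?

1074

Density check — water purification tabs 9.76, infant formula 9.30, medical dressings 8.70, hygiene kits 6.78 are the best per kg.
Taking water purification tabs: 110 kg used, 1074 in people served.
Nothing else within 113 kg beats 1074.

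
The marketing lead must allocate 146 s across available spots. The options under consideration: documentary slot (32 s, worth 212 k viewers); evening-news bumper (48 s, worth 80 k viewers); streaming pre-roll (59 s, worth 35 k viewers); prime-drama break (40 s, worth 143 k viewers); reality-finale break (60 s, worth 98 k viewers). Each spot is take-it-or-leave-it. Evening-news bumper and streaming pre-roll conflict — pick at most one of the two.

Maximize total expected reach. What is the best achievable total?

Ranking by ratio (expected reach/s): documentary slot 6.62, prime-drama break 3.58, evening-news bumper 1.67.
Filling by ratio: documentary slot + evening-news bumper + prime-drama break for 435, with 26 s left unused.
Replace evening-news bumper with reality-finale break: the trade gains 18 net, giving 453 at 132 s.
The closest alternative, documentary slot + evening-news bumper + prime-drama break, reaches only 435.

453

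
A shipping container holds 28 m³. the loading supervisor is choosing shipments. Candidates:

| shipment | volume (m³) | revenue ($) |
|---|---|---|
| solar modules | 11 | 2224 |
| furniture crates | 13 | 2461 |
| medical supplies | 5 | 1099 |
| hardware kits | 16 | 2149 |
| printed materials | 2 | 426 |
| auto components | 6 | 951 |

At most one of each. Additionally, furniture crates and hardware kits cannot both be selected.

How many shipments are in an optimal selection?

Best achievable revenue is 5111.
One optimal bundle: solar modules + furniture crates + printed materials (26 m³).
Any selection reaching 5111 contains exactly 3 shipments.

3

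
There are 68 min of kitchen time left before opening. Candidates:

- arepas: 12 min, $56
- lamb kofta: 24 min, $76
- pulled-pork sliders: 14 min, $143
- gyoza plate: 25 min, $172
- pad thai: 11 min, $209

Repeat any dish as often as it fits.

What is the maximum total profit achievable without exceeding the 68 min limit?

1254

Taking 6×pad thai: 66 min used, 1254 in profit.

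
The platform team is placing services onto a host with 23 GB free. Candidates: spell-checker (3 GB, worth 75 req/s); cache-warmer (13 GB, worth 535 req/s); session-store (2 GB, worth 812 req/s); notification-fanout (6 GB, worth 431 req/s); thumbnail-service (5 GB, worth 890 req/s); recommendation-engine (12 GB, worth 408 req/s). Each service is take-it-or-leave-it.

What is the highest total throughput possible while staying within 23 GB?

2312

Taking the top-ratio services first gives spell-checker + session-store + notification-fanout + thumbnail-service for 2208 (16 GB).
The 6 GB tied up in notification-fanout is better spent on cache-warmer — total rises to 2312 (23 GB).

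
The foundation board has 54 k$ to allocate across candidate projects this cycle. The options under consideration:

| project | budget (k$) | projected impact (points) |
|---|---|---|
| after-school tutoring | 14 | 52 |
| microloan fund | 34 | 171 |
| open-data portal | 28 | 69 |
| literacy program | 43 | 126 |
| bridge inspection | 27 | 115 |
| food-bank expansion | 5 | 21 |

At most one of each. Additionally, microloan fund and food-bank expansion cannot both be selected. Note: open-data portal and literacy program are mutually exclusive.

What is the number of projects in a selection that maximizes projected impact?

Optimal total is 223.
One optimal bundle: after-school tutoring + microloan fund (48 k$).
Every optimal selection uses 2 projects.

2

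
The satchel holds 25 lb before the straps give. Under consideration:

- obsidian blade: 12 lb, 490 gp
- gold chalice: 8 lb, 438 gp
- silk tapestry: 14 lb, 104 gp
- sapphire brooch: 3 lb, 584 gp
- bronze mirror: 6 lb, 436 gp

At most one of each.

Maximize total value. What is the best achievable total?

Density check — sapphire brooch 194.67, bronze mirror 72.67, gold chalice 54.75 are the best per lb.
Filling by ratio: gold chalice + sapphire brooch + bronze mirror for 1458, with 8 lb left unused.
The 6 lb tied up in bronze mirror is better spent on obsidian blade — total rises to 1512 (23 lb).
An exhaustive check of the 32 subsets confirms 1512.

1512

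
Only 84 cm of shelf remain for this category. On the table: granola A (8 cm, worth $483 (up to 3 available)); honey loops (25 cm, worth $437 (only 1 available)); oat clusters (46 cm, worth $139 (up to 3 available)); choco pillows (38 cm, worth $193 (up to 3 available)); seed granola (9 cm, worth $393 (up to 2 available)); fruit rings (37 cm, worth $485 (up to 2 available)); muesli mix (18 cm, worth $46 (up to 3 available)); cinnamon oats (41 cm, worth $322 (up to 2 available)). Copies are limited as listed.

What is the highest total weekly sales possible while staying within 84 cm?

Density check — granola A 60.38, seed granola 43.67, honey loops 17.48 are the best per cm.
The ratio heuristic lands on 3×granola A + honey loops + 2×seed granola (2672) but leaves 17 cm idle.
Dropping honey loops frees 25 cm; slotting in fruit rings (37 cm) lifts the total to 2720 at 79 cm.
Every other selection either busts 84 cm or exceeds an availability limit or fails to beat 2720.

2720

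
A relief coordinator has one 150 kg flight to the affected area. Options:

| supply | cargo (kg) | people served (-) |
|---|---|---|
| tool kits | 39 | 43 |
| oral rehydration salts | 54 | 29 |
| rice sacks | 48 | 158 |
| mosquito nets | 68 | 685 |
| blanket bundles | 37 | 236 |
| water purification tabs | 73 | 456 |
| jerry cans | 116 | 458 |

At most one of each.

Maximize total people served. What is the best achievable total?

1141

Ranking by ratio (people served/kg): mosquito nets 10.07, blanket bundles 6.38, water purification tabs 6.25.
The ratio heuristic lands on tool kits + mosquito nets + blanket bundles (964) but leaves 6 kg idle.
Dropping tool kits and blanket bundles frees 76 kg; slotting in water purification tabs (73 kg) lifts the total to 1141 at 141 kg.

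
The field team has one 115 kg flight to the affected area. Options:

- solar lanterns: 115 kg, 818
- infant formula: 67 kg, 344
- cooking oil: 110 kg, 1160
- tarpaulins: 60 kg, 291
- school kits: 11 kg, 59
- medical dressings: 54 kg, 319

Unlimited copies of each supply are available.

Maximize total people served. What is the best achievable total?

1160

The ratio ordering already packs tightly: cooking oil, 110 kg, 1160.
That's the maximum — no swap from here does better than 1160.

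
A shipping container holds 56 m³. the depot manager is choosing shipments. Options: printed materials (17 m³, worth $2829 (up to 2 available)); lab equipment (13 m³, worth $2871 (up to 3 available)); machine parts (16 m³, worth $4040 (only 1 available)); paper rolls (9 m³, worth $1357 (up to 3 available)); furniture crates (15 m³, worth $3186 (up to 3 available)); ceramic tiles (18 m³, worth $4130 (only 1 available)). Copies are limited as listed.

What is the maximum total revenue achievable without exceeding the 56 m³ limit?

Taking the top-ratio shipments first gives lab equipment + machine parts + paper rolls + ceramic tiles for 12398 (56 m³).
The 27 m³ tied up in paper rolls and ceramic tiles is better spent on 2×lab equipment — total rises to 12653 (55 m³).
Nothing else within 56 m³ beats 12653.

12653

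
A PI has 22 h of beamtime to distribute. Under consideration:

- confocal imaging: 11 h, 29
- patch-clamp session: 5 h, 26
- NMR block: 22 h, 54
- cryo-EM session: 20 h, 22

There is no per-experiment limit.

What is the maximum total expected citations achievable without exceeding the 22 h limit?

104

Ranking by ratio (expected citations/h): patch-clamp session 5.20, confocal imaging 2.64, NMR block 2.45, cryo-EM session 1.10.
Taking 4×patch-clamp session: 20 h used, 104 in expected citations.
The spare 2 h is too small for any remaining experiment, and no exchange beats 104.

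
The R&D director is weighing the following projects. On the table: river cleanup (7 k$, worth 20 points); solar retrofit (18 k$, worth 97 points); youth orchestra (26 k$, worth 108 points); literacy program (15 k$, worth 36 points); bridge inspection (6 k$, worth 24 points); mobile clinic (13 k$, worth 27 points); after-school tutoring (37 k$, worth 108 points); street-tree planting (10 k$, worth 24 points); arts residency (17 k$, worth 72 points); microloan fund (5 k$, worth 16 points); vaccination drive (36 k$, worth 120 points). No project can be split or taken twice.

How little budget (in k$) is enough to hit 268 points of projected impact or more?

Minimise k$ subject to total projected impact ≥ 268.
solar retrofit + youth orchestra + arts residency: 277 projected impact at 61 k$.
Below 61 k$ the best achievable stays under 268.

61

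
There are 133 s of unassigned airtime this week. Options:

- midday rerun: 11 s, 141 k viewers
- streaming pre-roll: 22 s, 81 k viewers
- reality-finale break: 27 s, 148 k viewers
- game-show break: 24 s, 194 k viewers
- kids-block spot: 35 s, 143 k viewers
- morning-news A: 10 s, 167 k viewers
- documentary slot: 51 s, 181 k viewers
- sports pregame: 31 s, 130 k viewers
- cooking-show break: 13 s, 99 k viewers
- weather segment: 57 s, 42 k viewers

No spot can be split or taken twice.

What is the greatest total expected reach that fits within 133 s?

892

Taking the top-ratio spots first gives midday rerun + reality-finale break + game-show break + morning-news A + sports pregame + cooking-show break for 879 (116 s).
Dropping sports pregame frees 31 s; slotting in kids-block spot (35 s) lifts the total to 892 at 120 s.
Next best is midday rerun + reality-finale break + game-show break + morning-news A + sports pregame + cooking-show break at 879 (116 s) — short by 13.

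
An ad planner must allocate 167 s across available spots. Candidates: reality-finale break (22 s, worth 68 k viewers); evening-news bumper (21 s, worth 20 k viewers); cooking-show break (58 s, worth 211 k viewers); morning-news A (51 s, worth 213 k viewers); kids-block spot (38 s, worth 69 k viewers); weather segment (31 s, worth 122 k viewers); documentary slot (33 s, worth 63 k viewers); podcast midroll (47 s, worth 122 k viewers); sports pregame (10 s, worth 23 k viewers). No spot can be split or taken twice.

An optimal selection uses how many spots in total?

4

Best achievable expected reach is 614.
One optimal bundle: reality-finale break + cooking-show break + morning-news A + weather segment (162 s).
All optima have 4 spots.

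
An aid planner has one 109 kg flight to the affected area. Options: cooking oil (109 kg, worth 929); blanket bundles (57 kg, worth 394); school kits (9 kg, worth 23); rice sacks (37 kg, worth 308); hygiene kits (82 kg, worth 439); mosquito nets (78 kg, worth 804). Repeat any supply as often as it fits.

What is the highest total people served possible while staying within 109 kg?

929

Density check — mosquito nets 10.31, cooking oil 8.52, rice sacks 8.32 are the best per kg.
Taking the top-ratio supplies first gives 3×school kits + mosquito nets for 873 (105 kg).
Replace 3×school kits and mosquito nets with cooking oil: the trade gains 56 net, giving 929 at 109 kg.
No other feasible combination exceeds 929.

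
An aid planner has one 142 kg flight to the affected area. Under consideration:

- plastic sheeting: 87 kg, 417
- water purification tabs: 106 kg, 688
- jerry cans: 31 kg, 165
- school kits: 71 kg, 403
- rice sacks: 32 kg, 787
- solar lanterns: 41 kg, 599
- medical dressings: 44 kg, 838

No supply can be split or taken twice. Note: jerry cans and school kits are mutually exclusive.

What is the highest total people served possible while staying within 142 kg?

2224

By people served per kg: rice sacks 24.59, medical dressings 19.05, solar lanterns 14.61 lead.
Taking rice sacks + solar lanterns + medical dressings: 117 kg used, 2224 in people served.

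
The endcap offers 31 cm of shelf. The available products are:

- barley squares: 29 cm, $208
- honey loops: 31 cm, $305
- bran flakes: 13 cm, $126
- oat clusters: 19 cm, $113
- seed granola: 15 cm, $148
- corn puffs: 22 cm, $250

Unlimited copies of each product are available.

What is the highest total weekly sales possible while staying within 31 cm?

Filling by ratio: corn puffs for 250, with 9 cm left unused.
The 22 cm tied up in corn puffs is better spent on honey loops — total rises to 305 (31 cm).
Every other selection either busts 31 cm or fails to beat 305.

305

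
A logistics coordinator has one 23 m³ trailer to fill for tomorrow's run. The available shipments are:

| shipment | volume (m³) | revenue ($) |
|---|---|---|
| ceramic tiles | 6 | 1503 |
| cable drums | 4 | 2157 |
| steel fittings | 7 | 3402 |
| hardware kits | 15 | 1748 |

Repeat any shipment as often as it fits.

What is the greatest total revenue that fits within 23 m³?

Filling by ratio: 5×cable drums for 10785, with 3 m³ left unused.
The 4 m³ tied up in cable drums is better spent on steel fittings — total rises to 12030 (23 m³).
No other feasible combination exceeds 12030.

12030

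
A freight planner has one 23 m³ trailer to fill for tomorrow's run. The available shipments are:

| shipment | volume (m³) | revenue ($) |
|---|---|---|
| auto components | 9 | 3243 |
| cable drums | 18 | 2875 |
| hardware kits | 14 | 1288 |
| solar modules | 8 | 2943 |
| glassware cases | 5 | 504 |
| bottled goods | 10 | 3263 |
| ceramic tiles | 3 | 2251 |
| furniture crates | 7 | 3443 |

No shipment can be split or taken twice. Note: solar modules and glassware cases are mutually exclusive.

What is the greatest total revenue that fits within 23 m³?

8957

Best packing: bottled goods + ceramic tiles + furniture crates — 20 m³, 8957 total.
An exhaustive check of the 256 subsets confirms 8957.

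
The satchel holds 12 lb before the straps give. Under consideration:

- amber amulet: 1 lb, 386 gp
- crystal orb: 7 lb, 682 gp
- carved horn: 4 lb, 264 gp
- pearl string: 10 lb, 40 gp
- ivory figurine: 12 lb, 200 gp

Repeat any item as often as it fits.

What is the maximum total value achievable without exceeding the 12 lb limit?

Best packing: 12×amber amulet — 12 lb, 4632 total.

4632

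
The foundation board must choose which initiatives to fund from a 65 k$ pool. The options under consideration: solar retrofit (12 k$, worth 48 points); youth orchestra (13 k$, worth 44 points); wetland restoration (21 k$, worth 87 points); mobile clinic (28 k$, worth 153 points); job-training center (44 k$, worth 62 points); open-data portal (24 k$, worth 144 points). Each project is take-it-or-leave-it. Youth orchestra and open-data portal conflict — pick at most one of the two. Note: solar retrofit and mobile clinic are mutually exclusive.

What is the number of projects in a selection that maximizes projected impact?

2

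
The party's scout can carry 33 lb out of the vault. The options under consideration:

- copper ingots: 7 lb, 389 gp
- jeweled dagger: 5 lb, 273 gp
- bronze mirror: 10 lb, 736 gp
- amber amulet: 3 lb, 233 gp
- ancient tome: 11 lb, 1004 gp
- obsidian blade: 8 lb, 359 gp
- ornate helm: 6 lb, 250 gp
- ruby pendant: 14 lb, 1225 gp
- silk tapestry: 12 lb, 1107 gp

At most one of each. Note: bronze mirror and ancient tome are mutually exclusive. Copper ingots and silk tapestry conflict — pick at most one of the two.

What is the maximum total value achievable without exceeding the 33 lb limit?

By value per lb: silk tapestry 92.25, ancient tome 91.27, ruby pendant 87.50 lead.
Best packing: jeweled dagger + amber amulet + ancient tome + ruby pendant — 33 lb, 2735 total.
Next best is copper ingots + ancient tome + ruby pendant at 2618 (32 lb) — short by 117.

2735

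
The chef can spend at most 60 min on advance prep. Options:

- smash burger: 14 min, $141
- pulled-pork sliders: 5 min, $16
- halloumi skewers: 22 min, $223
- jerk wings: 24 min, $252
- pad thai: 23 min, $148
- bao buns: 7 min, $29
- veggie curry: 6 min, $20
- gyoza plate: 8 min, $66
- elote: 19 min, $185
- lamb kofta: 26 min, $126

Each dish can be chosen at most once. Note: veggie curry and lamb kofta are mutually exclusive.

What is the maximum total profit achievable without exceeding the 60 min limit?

Taking smash burger + halloumi skewers + jerk wings: 60 min used, 616 in profit.
An exhaustive check of the 1024 subsets confirms 616.

616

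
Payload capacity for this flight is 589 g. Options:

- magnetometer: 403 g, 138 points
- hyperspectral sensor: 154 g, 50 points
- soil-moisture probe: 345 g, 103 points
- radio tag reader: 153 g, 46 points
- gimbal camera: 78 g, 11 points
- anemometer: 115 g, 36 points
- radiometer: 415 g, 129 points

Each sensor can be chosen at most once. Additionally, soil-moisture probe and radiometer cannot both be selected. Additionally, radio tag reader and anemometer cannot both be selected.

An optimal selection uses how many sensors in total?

2

Optimal total is 188.
One optimal bundle: magnetometer + hyperspectral sensor (557 g).
All optima have 2 sensors.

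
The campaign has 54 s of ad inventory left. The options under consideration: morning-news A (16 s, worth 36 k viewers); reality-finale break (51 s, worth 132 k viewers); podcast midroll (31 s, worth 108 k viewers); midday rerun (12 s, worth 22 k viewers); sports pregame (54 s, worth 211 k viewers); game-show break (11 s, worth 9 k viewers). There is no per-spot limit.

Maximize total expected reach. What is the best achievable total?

211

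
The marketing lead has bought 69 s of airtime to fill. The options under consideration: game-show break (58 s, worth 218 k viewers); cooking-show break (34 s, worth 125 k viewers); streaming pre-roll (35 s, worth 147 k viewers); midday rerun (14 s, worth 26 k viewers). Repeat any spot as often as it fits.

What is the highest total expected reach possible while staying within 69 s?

Cooking-show break + streaming pre-roll uses 69 of the 69 s and totals 272.

272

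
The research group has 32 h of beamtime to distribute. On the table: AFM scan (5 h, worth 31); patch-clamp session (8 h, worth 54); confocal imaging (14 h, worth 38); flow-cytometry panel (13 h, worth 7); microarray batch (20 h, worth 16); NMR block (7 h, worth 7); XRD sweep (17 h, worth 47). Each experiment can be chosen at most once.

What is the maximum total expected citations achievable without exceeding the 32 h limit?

Ranking by ratio (expected citations/h): patch-clamp session 6.75, AFM scan 6.20, XRD sweep 2.76, confocal imaging 2.71.
The ratio ordering already packs tightly: AFM scan + patch-clamp session + XRD sweep, 30 h, 132.
The closest alternative, AFM scan + patch-clamp session + confocal imaging, reaches only 123.

132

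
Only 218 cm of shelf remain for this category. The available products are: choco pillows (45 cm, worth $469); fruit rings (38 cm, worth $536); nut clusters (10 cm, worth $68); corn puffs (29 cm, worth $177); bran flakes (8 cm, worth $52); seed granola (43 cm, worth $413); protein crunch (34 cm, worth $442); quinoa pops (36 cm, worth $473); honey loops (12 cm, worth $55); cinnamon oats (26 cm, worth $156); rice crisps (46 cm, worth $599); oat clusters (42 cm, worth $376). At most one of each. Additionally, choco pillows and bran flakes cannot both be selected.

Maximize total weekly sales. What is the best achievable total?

2587

Density check — fruit rings 14.11, quinoa pops 13.14, rice crisps 13.02, protein crunch 13.00 are the best per cm.
Choco pillows + fruit rings + nut clusters + protein crunch + quinoa pops + rice crisps uses 209 of the 218 cm and totals 2587.
Runner-up fruit rings + nut clusters + bran flakes + seed granola + protein crunch + quinoa pops + rice crisps tops out at 2583.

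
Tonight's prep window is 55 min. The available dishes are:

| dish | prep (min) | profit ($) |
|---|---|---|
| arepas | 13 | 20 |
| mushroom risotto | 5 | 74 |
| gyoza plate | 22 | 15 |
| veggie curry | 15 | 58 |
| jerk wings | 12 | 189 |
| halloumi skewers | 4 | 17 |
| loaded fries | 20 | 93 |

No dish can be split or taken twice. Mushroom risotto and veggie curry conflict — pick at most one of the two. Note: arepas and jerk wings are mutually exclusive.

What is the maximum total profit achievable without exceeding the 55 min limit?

373

Taking mushroom risotto + jerk wings + halloumi skewers + loaded fries: 41 min used, 373 in profit.
Every other selection either busts 55 min or breaks a pairing rule or fails to beat 373.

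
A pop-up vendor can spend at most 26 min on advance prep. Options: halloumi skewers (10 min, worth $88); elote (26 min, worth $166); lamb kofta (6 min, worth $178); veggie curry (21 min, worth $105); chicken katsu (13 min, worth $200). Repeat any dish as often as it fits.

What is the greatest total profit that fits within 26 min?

4×lamb kofta uses 24 of the 26 min and totals 712.
Every other selection either busts 26 min or fails to beat 712.

712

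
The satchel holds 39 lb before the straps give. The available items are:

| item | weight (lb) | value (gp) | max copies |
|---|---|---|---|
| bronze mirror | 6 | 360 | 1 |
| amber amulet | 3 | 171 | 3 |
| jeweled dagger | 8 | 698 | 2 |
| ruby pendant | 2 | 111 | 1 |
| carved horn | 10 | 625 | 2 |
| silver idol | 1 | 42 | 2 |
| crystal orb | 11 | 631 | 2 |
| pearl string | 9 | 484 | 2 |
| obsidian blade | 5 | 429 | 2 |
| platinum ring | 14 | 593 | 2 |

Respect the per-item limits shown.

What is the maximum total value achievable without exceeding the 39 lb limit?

Best packing: amber amulet + 2×jeweled dagger + carved horn + 2×obsidian blade — 39 lb, 3050 total.
No other feasible combination exceeds 3050.

3050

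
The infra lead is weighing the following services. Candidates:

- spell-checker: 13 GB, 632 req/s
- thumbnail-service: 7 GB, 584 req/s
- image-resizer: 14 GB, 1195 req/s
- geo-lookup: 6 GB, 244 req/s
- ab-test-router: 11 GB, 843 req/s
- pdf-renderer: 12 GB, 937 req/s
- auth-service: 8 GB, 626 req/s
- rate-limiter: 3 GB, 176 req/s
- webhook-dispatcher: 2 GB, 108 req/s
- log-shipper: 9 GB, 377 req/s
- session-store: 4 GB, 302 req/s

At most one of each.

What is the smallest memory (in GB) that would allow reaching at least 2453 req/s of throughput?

31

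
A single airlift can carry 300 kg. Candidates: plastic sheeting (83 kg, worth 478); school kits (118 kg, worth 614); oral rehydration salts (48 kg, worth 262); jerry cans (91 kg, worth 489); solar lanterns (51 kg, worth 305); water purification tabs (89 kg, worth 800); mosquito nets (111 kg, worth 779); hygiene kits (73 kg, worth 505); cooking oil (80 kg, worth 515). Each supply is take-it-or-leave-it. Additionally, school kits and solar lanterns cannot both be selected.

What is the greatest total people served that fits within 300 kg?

2146

Ranking by ratio (people served/kg): water purification tabs 8.99, mosquito nets 7.02, hygiene kits 6.92.
The ratio heuristic lands on water purification tabs + mosquito nets + hygiene kits (2084) but leaves 27 kg idle.
Replace hygiene kits with oral rehydration salts + solar lanterns: the trade gains 62 net, giving 2146 at 299 kg.
Next best is solar lanterns + water purification tabs + hygiene kits + cooking oil at 2125 (293 kg) — short by 21.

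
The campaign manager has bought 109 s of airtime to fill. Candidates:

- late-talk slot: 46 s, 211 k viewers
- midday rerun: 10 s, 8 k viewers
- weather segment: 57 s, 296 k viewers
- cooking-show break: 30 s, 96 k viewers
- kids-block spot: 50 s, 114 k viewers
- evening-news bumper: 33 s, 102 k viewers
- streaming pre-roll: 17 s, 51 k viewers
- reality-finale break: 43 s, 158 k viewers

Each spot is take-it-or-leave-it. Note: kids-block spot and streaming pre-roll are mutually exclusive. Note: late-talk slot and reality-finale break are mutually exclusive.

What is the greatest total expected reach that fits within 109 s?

507

Ranking by ratio (expected reach/s): weather segment 5.19, late-talk slot 4.59, reality-finale break 3.67.
Taking late-talk slot + weather segment: 103 s used, 507 in expected reach.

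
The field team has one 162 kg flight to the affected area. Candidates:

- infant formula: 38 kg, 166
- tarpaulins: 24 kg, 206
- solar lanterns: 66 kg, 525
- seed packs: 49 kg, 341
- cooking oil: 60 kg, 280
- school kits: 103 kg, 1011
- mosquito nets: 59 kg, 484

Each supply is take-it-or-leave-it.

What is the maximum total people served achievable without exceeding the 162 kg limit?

1495

Ranking by ratio (people served/kg): school kits 9.82, tarpaulins 8.58, mosquito nets 8.20, solar lanterns 7.95.
Greedy by ratio would take tarpaulins + school kits: 127 kg used, total 1217.
Dropping tarpaulins frees 24 kg; slotting in mosquito nets (59 kg) lifts the total to 1495 at 162 kg.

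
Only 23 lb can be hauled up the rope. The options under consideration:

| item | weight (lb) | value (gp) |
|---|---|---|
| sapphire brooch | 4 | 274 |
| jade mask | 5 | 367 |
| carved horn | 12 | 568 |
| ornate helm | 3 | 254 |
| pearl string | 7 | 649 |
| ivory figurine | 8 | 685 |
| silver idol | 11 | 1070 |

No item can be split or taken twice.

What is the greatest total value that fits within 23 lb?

Taking the top-ratio items first gives ornate helm + pearl string + silver idol for 1973 (21 lb).
The 3 lb tied up in ornate helm is better spent on jade mask — total rises to 2086 (23 lb).
An exhaustive check of the 128 subsets confirms 2086.

2086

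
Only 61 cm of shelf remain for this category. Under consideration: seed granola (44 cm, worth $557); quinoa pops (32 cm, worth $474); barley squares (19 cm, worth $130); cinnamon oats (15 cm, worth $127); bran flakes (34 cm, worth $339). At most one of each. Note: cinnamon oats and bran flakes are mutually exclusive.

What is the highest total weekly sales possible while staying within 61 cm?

684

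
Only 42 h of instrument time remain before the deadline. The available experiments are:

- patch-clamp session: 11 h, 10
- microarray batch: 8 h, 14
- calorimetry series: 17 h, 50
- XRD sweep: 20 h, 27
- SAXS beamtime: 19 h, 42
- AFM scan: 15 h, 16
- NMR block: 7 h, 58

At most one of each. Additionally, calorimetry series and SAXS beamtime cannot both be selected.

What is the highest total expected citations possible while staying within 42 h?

124

A density-first pass picks microarray batch + calorimetry series + NMR block — 122 at 32 h.
Replace microarray batch with AFM scan: the trade gains 2 net, giving 124 at 39 h.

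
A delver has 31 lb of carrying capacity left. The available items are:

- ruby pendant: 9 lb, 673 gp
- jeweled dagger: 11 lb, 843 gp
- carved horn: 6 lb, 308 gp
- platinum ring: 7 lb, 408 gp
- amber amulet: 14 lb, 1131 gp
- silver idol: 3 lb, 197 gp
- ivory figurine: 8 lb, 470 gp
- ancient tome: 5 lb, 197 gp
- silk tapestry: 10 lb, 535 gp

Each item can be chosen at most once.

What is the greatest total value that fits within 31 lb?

Density check — amber amulet 80.79, jeweled dagger 76.64, ruby pendant 74.78 are the best per lb.
Greedy by ratio would take jeweled dagger + amber amulet + silver idol: 28 lb used, total 2171.
The 3 lb tied up in silver idol is better spent on carved horn — total rises to 2282 (31 lb).

2282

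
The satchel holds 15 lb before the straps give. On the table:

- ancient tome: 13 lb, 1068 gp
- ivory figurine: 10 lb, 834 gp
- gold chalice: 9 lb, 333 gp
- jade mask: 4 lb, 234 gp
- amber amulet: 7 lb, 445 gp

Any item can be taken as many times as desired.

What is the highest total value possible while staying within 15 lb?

1068

Taking ancient tome: 13 lb used, 1068 in value.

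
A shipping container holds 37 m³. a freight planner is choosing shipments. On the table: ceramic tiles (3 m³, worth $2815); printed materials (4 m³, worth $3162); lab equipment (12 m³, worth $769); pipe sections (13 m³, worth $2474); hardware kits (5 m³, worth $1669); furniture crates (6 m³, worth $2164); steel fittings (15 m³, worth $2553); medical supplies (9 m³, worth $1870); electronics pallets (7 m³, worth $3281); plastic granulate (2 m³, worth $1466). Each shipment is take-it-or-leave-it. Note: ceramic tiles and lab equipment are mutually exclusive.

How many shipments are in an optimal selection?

Best achievable revenue is 16427.
For example ceramic tiles + printed materials + hardware kits + furniture crates + medical supplies + electronics pallets + plastic granulate achieves it, using 36 m³.
Any selection reaching 16427 contains exactly 7 shipments.

7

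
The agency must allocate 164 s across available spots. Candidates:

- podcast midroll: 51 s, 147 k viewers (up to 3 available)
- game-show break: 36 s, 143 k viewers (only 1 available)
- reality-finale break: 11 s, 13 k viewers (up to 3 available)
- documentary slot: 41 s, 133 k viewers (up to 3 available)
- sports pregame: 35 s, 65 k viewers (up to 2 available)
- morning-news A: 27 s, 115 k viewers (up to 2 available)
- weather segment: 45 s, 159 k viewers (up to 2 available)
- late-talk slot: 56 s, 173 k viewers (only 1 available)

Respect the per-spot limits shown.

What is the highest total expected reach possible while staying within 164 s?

590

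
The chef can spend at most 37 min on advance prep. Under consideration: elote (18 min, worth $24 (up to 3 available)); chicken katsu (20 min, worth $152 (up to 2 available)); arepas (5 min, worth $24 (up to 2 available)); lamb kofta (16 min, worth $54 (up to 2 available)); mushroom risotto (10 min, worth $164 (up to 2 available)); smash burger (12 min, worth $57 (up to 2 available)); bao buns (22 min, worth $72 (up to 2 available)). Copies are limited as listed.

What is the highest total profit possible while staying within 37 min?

409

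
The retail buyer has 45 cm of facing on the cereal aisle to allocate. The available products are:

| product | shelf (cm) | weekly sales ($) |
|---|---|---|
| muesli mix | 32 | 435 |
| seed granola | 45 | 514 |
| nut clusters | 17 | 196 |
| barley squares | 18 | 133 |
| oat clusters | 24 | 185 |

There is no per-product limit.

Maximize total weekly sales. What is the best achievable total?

514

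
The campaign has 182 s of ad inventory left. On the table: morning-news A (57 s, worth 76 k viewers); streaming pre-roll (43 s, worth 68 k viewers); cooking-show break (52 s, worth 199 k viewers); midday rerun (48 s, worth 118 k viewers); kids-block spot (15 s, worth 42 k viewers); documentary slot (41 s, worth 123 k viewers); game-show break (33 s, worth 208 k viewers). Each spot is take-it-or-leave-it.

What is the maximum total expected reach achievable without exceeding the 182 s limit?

648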